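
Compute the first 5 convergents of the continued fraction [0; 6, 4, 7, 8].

0/1, 1/6, 4/25, 29/181, 236/1473

Using the convergent recurrence p_i = a_i*p_{i-1} + p_{i-2}, q_i = a_i*q_{i-1} + q_{i-2} with p_{-2}=0, p_{-1}=1, q_{-2}=1, q_{-1}=0:
  i=0: a_0=0, p_0 = 0*1 + 0 = 0, q_0 = 0*0 + 1 = 1.
  i=1: a_1=6, p_1 = 6*0 + 1 = 1, q_1 = 6*1 + 0 = 6.
  i=2: a_2=4, p_2 = 4*1 + 0 = 4, q_2 = 4*6 + 1 = 25.
  i=3: a_3=7, p_3 = 7*4 + 1 = 29, q_3 = 7*25 + 6 = 181.
  i=4: a_4=8, p_4 = 8*29 + 4 = 236, q_4 = 8*181 + 25 = 1473.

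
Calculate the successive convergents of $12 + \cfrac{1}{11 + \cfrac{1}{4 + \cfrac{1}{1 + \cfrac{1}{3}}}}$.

12/1, 133/11, 544/45, 677/56, 2575/213

Using the convergent recurrence p_i = a_i*p_{i-1} + p_{i-2}, q_i = a_i*q_{i-1} + q_{i-2} with p_{-2}=0, p_{-1}=1, q_{-2}=1, q_{-1}=0:
  i=0: a_0=12, p_0 = 12*1 + 0 = 12, q_0 = 12*0 + 1 = 1.
  i=1: a_1=11, p_1 = 11*12 + 1 = 133, q_1 = 11*1 + 0 = 11.
  i=2: a_2=4, p_2 = 4*133 + 12 = 544, q_2 = 4*11 + 1 = 45.
  i=3: a_3=1, p_3 = 1*544 + 133 = 677, q_3 = 1*45 + 11 = 56.
  i=4: a_4=3, p_4 = 3*677 + 544 = 2575, q_4 = 3*56 + 45 = 213.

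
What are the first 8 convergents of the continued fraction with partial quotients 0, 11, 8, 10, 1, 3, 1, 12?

0/1, 1/11, 8/89, 81/901, 89/990, 348/3871, 437/4861, 5592/62203

Using the convergent recurrence p_i = a_i*p_{i-1} + p_{i-2}, q_i = a_i*q_{i-1} + q_{i-2} with p_{-2}=0, p_{-1}=1, q_{-2}=1, q_{-1}=0:
  i=0: a_0=0, p_0 = 0*1 + 0 = 0, q_0 = 0*0 + 1 = 1.
  i=1: a_1=11, p_1 = 11*0 + 1 = 1, q_1 = 11*1 + 0 = 11.
  i=2: a_2=8, p_2 = 8*1 + 0 = 8, q_2 = 8*11 + 1 = 89.
  i=3: a_3=10, p_3 = 10*8 + 1 = 81, q_3 = 10*89 + 11 = 901.
  i=4: a_4=1, p_4 = 1*81 + 8 = 89, q_4 = 1*901 + 89 = 990.
  i=5: a_5=3, p_5 = 3*89 + 81 = 348, q_5 = 3*990 + 901 = 3871.
  i=6: a_6=1, p_6 = 1*348 + 89 = 437, q_6 = 1*3871 + 990 = 4861.
  i=7: a_7=12, p_7 = 12*437 + 348 = 5592, q_7 = 12*4861 + 3871 = 62203.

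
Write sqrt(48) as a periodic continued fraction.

[6; (1, 12)]

Write x_i = (sqrt(48) + m_i)/d_i with (m_0, d_0) = (0, 1). a_0 = floor(sqrt(48)) = 6, since 6^2 = 36 <= 48 < 49 = 7^2.
Iterate m_{i+1} = d_i*a_i - m_i, d_{i+1} = (48 - m_{i+1}^2)/d_i, a_{i+1} = floor((a_0 + m_{i+1})/d_{i+1}):
  m_1 = 1*6 - 0 = 6, d_1 = (48 - 6^2)/1 = 12/1 = 12, a_1 = floor((6 + 6)/12) = 1.
  m_2 = 12*1 - 6 = 6, d_2 = (48 - 6^2)/12 = 12/12 = 1, a_2 = floor((6 + 6)/1) = 12.
  m_3 = 1*12 - 6 = 6, d_3 = (48 - 6^2)/1 = 12/1 = 12: (m_3, d_3) = (m_1, d_1) = (6, 12), so from here the quotients repeat a_1, a_2; the period length is 2.
Hence the expansion of sqrt(48) is a_0 = 6 followed by the repeating block 1, 12 (period 2).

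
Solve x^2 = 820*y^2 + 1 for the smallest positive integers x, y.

First expand sqrt(820) as a continued fraction. With x_i = (sqrt(820) + m_i)/d_i and (m_0, d_0) = (0, 1): a_0 = floor(sqrt(820)) = 28, since 28^2 = 784 <= 820 < 841 = 29^2.
Iterate m_{i+1} = d_i*a_i - m_i, d_{i+1} = (820 - m_{i+1}^2)/d_i, a_{i+1} = floor((a_0 + m_{i+1})/d_{i+1}):
  m_1 = 1*28 - 0 = 28, d_1 = (820 - 28^2)/1 = 36/1 = 36, a_1 = floor((28 + 28)/36) = 1.
  m_2 = 36*1 - 28 = 8, d_2 = (820 - 8^2)/36 = 756/36 = 21, a_2 = floor((28 + 8)/21) = 1.
  m_3 = 21*1 - 8 = 13, d_3 = (820 - 13^2)/21 = 651/21 = 31, a_3 = floor((28 + 13)/31) = 1.
  m_4 = 31*1 - 13 = 18, d_4 = (820 - 18^2)/31 = 496/31 = 16, a_4 = floor((28 + 18)/16) = 2.
  m_5 = 16*2 - 18 = 14, d_5 = (820 - 14^2)/16 = 624/16 = 39, a_5 = floor((28 + 14)/39) = 1.
  m_6 = 39*1 - 14 = 25, d_6 = (820 - 25^2)/39 = 195/39 = 5, a_6 = floor((28 + 25)/5) = 10.
  m_7 = 5*10 - 25 = 25, d_7 = (820 - 25^2)/5 = 195/5 = 39, a_7 = floor((28 + 25)/39) = 1.
  m_8 = 39*1 - 25 = 14, d_8 = (820 - 14^2)/39 = 624/39 = 16, a_8 = floor((28 + 14)/16) = 2.
  m_9 = 16*2 - 14 = 18, d_9 = (820 - 18^2)/16 = 496/16 = 31, a_9 = floor((28 + 18)/31) = 1.
  m_10 = 31*1 - 18 = 13, d_10 = (820 - 13^2)/31 = 651/31 = 21, a_10 = floor((28 + 13)/21) = 1.
  m_11 = 21*1 - 13 = 8, d_11 = (820 - 8^2)/21 = 756/21 = 36, a_11 = floor((28 + 8)/36) = 1.
  m_12 = 36*1 - 8 = 28, d_12 = (820 - 28^2)/36 = 36/36 = 1, a_12 = floor((28 + 28)/1) = 56.
  m_13 = 1*56 - 28 = 28, d_13 = (820 - 28^2)/1 = 36/1 = 36: (m_13, d_13) = (m_1, d_1) = (28, 36), so from here the quotients repeat a_1, ..., a_12; the period length is 12.
So sqrt(820) = [28; (1, 1, 1, 2, 1, 10, 1, 2, 1, 1, 1, 56)] with period length k = 12.
k is even, so the fundamental solution of x^2 - 820y^2 = 1 is (p_{k-1}, q_{k-1}) = (p_11, q_11); compute convergents through index 11.
Convergents (p_i = a_i*p_{i-1} + p_{i-2}, q_i = a_i*q_{i-1} + q_{i-2} with p_{-2}=0, p_{-1}=1, q_{-2}=1, q_{-1}=0):
  i=0: a_0=28, p_0 = 28*1 + 0 = 28, q_0 = 28*0 + 1 = 1.
  i=1: a_1=1, p_1 = 1*28 + 1 = 29, q_1 = 1*1 + 0 = 1.
  i=2: a_2=1, p_2 = 1*29 + 28 = 57, q_2 = 1*1 + 1 = 2.
  i=3: a_3=1, p_3 = 1*57 + 29 = 86, q_3 = 1*2 + 1 = 3.
  i=4: a_4=2, p_4 = 2*86 + 57 = 229, q_4 = 2*3 + 2 = 8.
  i=5: a_5=1, p_5 = 1*229 + 86 = 315, q_5 = 1*8 + 3 = 11.
  i=6: a_6=10, p_6 = 10*315 + 229 = 3379, q_6 = 10*11 + 8 = 118.
  i=7: a_7=1, p_7 = 1*3379 + 315 = 3694, q_7 = 1*118 + 11 = 129.
  i=8: a_8=2, p_8 = 2*3694 + 3379 = 10767, q_8 = 2*129 + 118 = 376.
  i=9: a_9=1, p_9 = 1*10767 + 3694 = 14461, q_9 = 1*376 + 129 = 505.
  i=10: a_10=1, p_10 = 1*14461 + 10767 = 25228, q_10 = 1*505 + 376 = 881.
  i=11: a_11=1, p_11 = 1*25228 + 14461 = 39689, q_11 = 1*881 + 505 = 1386.
Check: 39689^2 - 820*1386^2 = 1575216721 - 1575216720 = 1, so (x, y) = (39689, 1386) solves the equation, and by the theorem it is the least positive solution.

(x, y) = (39689, 1386)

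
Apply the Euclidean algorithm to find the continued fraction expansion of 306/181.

Run the Euclidean algorithm on 306 and 181; the successive quotients are the partial quotients a_0, a_1, ... (each step inverts the fractional part left over by the previous one):
  306 = 1*181 + 125, so a_0 = 1.
  181 = 1*125 + 56, so a_1 = 1.
  125 = 2*56 + 13, so a_2 = 2.
  56 = 4*13 + 4, so a_3 = 4.
  13 = 3*4 + 1, so a_4 = 3.
  4 = 4*1 + 0, so a_5 = 4.
The remainder reaches 0 after 6 divisions, so the expansion has 6 partial quotients, read off in order.

[1; 1, 2, 4, 3, 4]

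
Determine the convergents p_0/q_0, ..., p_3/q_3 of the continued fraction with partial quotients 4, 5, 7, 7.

Using the convergent recurrence p_i = a_i*p_{i-1} + p_{i-2}, q_i = a_i*q_{i-1} + q_{i-2} with p_{-2}=0, p_{-1}=1, q_{-2}=1, q_{-1}=0:
  i=0: a_0=4, p_0 = 4*1 + 0 = 4, q_0 = 4*0 + 1 = 1.
  i=1: a_1=5, p_1 = 5*4 + 1 = 21, q_1 = 5*1 + 0 = 5.
  i=2: a_2=7, p_2 = 7*21 + 4 = 151, q_2 = 7*5 + 1 = 36.
  i=3: a_3=7, p_3 = 7*151 + 21 = 1078, q_3 = 7*36 + 5 = 257.

4/1, 21/5, 151/36, 1078/257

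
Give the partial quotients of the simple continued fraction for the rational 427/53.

[8; 17, 1, 2]

Run the Euclidean algorithm on 427 and 53; the successive quotients are the partial quotients a_0, a_1, ... (each step inverts the fractional part left over by the previous one):
  427 = 8*53 + 3, so a_0 = 8.
  53 = 17*3 + 2, so a_1 = 17.
  3 = 1*2 + 1, so a_2 = 1.
  2 = 2*1 + 0, so a_3 = 2.
The remainder reaches 0 after 4 divisions, so the expansion has 4 partial quotients, read off in order.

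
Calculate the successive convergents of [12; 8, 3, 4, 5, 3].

12/1, 97/8, 303/25, 1309/108, 6848/565, 21853/1803

Using the convergent recurrence p_i = a_i*p_{i-1} + p_{i-2}, q_i = a_i*q_{i-1} + q_{i-2} with p_{-2}=0, p_{-1}=1, q_{-2}=1, q_{-1}=0:
  i=0: a_0=12, p_0 = 12*1 + 0 = 12, q_0 = 12*0 + 1 = 1.
  i=1: a_1=8, p_1 = 8*12 + 1 = 97, q_1 = 8*1 + 0 = 8.
  i=2: a_2=3, p_2 = 3*97 + 12 = 303, q_2 = 3*8 + 1 = 25.
  i=3: a_3=4, p_3 = 4*303 + 97 = 1309, q_3 = 4*25 + 8 = 108.
  i=4: a_4=5, p_4 = 5*1309 + 303 = 6848, q_4 = 5*108 + 25 = 565.
  i=5: a_5=3, p_5 = 3*6848 + 1309 = 21853, q_5 = 3*565 + 108 = 1803.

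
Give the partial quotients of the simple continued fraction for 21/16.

Run the Euclidean algorithm on 21 and 16; the successive quotients are the partial quotients a_0, a_1, ... (each step inverts the fractional part left over by the previous one):
  21 = 1*16 + 5, so a_0 = 1.
  16 = 3*5 + 1, so a_1 = 3.
  5 = 5*1 + 0, so a_2 = 5.
The remainder reaches 0 after 3 divisions, so the expansion has 3 partial quotients, read off in order.

[1; 3, 5]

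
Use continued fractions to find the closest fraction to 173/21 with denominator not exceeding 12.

Expand x = 173/21 as a continued fraction with the Euclidean algorithm:
  173 = 8*21 + 5, so a_0 = 8.
  21 = 4*5 + 1, so a_1 = 4.
  5 = 5*1 + 0, so a_2 = 5.
so x = [8; 4, 5].
Convergents (p_i = a_i*p_{i-1} + p_{i-2}, q_i = a_i*q_{i-1} + q_{i-2} with p_{-2}=0, p_{-1}=1, q_{-2}=1, q_{-1}=0), until the denominator exceeds 12:
  i=0: a_0=8, p_0 = 8*1 + 0 = 8, q_0 = 8*0 + 1 = 1.
  i=1: a_1=4, p_1 = 4*8 + 1 = 33, q_1 = 4*1 + 0 = 4.
  i=2: a_2=5, p_2 = 5*33 + 8 = 173, q_2 = 5*4 + 1 = 21.
q_2 = 21 > 12, so the last convergent with denominator <= 12 is p_1/q_1 = 33/4.
The closest fraction with denominator <= 12 is either p_1/q_1 or the intermediate fraction (k*p_1 + p_0)/(k*q_1 + q_0) with the largest k >= 1 whose denominator stays <= 12; these approach x as k grows, and every other convergent or intermediate fraction in range is farther away.
Largest k: floor((12 - q_0)/q_1) = floor((12 - 1)/4) = 2.
That gives (2*33 + 8)/(2*4 + 1) = 74/9.
Compare the errors: |x - 33/4| = |173*4 - 33*21|/(21*4) = 1/84, and |x - 74/9| = |173*9 - 74*21|/(21*9) = 3/189.
Cross-multiplying, 1*189 = 189 < 252 = 3*84, so 1/84 is smaller: the convergent 33/4 is closer to x than 74/9.

33/4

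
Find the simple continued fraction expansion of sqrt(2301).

[47; (1, 30, 1, 94)]

Write x_i = (sqrt(2301) + m_i)/d_i with (m_0, d_0) = (0, 1). a_0 = floor(sqrt(2301)) = 47, since 47^2 = 2209 <= 2301 < 2304 = 48^2.
Iterate m_{i+1} = d_i*a_i - m_i, d_{i+1} = (2301 - m_{i+1}^2)/d_i, a_{i+1} = floor((a_0 + m_{i+1})/d_{i+1}):
  m_1 = 1*47 - 0 = 47, d_1 = (2301 - 47^2)/1 = 92/1 = 92, a_1 = floor((47 + 47)/92) = 1.
  m_2 = 92*1 - 47 = 45, d_2 = (2301 - 45^2)/92 = 276/92 = 3, a_2 = floor((47 + 45)/3) = 30.
  m_3 = 3*30 - 45 = 45, d_3 = (2301 - 45^2)/3 = 276/3 = 92, a_3 = floor((47 + 45)/92) = 1.
  m_4 = 92*1 - 45 = 47, d_4 = (2301 - 47^2)/92 = 92/92 = 1, a_4 = floor((47 + 47)/1) = 94.
  m_5 = 1*94 - 47 = 47, d_5 = (2301 - 47^2)/1 = 92/1 = 92: (m_5, d_5) = (m_1, d_1) = (47, 92), so from here the quotients repeat a_1, ..., a_4; the period length is 4.
Hence the expansion of sqrt(2301) is a_0 = 47 followed by the repeating block 1, 30, 1, 94 (period 4).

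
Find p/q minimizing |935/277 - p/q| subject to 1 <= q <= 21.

27/8

Expand x = 935/277 as a continued fraction with the Euclidean algorithm:
  935 = 3*277 + 104, so a_0 = 3.
  277 = 2*104 + 69, so a_1 = 2.
  104 = 1*69 + 35, so a_2 = 1.
  69 = 1*35 + 34, so a_3 = 1.
  35 = 1*34 + 1, so a_4 = 1.
  34 = 34*1 + 0, so a_5 = 34.
so x = [3; 2, 1, 1, 1, 34].
Convergents (p_i = a_i*p_{i-1} + p_{i-2}, q_i = a_i*q_{i-1} + q_{i-2} with p_{-2}=0, p_{-1}=1, q_{-2}=1, q_{-1}=0), until the denominator exceeds 21:
  i=0: a_0=3, p_0 = 3*1 + 0 = 3, q_0 = 3*0 + 1 = 1.
  i=1: a_1=2, p_1 = 2*3 + 1 = 7, q_1 = 2*1 + 0 = 2.
  i=2: a_2=1, p_2 = 1*7 + 3 = 10, q_2 = 1*2 + 1 = 3.
  i=3: a_3=1, p_3 = 1*10 + 7 = 17, q_3 = 1*3 + 2 = 5.
  i=4: a_4=1, p_4 = 1*17 + 10 = 27, q_4 = 1*5 + 3 = 8.
  i=5: a_5=34, p_5 = 34*27 + 17 = 935, q_5 = 34*8 + 5 = 277.
q_5 = 277 > 21, so the last convergent with denominator <= 21 is p_4/q_4 = 27/8.
The closest fraction with denominator <= 21 is either p_4/q_4 or the intermediate fraction (k*p_4 + p_3)/(k*q_4 + q_3) with the largest k >= 1 whose denominator stays <= 21; these approach x as k grows, and every other convergent or intermediate fraction in range is farther away.
Largest k: floor((21 - q_3)/q_4) = floor((21 - 5)/8) = 2.
That gives (2*27 + 17)/(2*8 + 5) = 71/21.
Compare the errors: |x - 27/8| = |935*8 - 27*277|/(277*8) = 1/2216, and |x - 71/21| = |935*21 - 71*277|/(277*21) = 32/5817.
Cross-multiplying, 1*5817 = 5817 < 70912 = 32*2216, so 1/2216 is smaller: the convergent 27/8 is closer to x than 71/21.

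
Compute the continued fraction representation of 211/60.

[3; 1, 1, 14, 2]

Run the Euclidean algorithm on 211 and 60; the successive quotients are the partial quotients a_0, a_1, ... (each step inverts the fractional part left over by the previous one):
  211 = 3*60 + 31, so a_0 = 3.
  60 = 1*31 + 29, so a_1 = 1.
  31 = 1*29 + 2, so a_2 = 1.
  29 = 14*2 + 1, so a_3 = 14.
  2 = 2*1 + 0, so a_4 = 2.
The remainder reaches 0 after 5 divisions, so the expansion has 5 partial quotients, read off in order.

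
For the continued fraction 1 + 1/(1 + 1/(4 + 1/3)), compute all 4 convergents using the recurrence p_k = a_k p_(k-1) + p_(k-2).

Using the convergent recurrence p_i = a_i*p_{i-1} + p_{i-2}, q_i = a_i*q_{i-1} + q_{i-2} with p_{-2}=0, p_{-1}=1, q_{-2}=1, q_{-1}=0:
  i=0: a_0=1, p_0 = 1*1 + 0 = 1, q_0 = 1*0 + 1 = 1.
  i=1: a_1=1, p_1 = 1*1 + 1 = 2, q_1 = 1*1 + 0 = 1.
  i=2: a_2=4, p_2 = 4*2 + 1 = 9, q_2 = 4*1 + 1 = 5.
  i=3: a_3=3, p_3 = 3*9 + 2 = 29, q_3 = 3*5 + 1 = 16.

1/1, 2/1, 9/5, 29/16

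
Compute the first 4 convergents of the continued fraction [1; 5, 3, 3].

1/1, 6/5, 19/16, 63/53

Using the convergent recurrence p_i = a_i*p_{i-1} + p_{i-2}, q_i = a_i*q_{i-1} + q_{i-2} with p_{-2}=0, p_{-1}=1, q_{-2}=1, q_{-1}=0:
  i=0: a_0=1, p_0 = 1*1 + 0 = 1, q_0 = 1*0 + 1 = 1.
  i=1: a_1=5, p_1 = 5*1 + 1 = 6, q_1 = 5*1 + 0 = 5.
  i=2: a_2=3, p_2 = 3*6 + 1 = 19, q_2 = 3*5 + 1 = 16.
  i=3: a_3=3, p_3 = 3*19 + 6 = 63, q_3 = 3*16 + 5 = 53.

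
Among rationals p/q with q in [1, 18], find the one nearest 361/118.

Expand x = 361/118 as a continued fraction with the Euclidean algorithm:
  361 = 3*118 + 7, so a_0 = 3.
  118 = 16*7 + 6, so a_1 = 16.
  7 = 1*6 + 1, so a_2 = 1.
  6 = 6*1 + 0, so a_3 = 6.
so x = [3; 16, 1, 6].
Convergents (p_i = a_i*p_{i-1} + p_{i-2}, q_i = a_i*q_{i-1} + q_{i-2} with p_{-2}=0, p_{-1}=1, q_{-2}=1, q_{-1}=0), until the denominator exceeds 18:
  i=0: a_0=3, p_0 = 3*1 + 0 = 3, q_0 = 3*0 + 1 = 1.
  i=1: a_1=16, p_1 = 16*3 + 1 = 49, q_1 = 16*1 + 0 = 16.
  i=2: a_2=1, p_2 = 1*49 + 3 = 52, q_2 = 1*16 + 1 = 17.
  i=3: a_3=6, p_3 = 6*52 + 49 = 361, q_3 = 6*17 + 16 = 118.
q_3 = 118 > 18, so the last convergent with denominator <= 18 is p_2/q_2 = 52/17.
The closest fraction with denominator <= 18 is either p_2/q_2 or the intermediate fraction (k*p_2 + p_1)/(k*q_2 + q_1) with the largest k >= 1 whose denominator stays <= 18; these approach x as k grows, and every other convergent or intermediate fraction in range is farther away.
Largest k: floor((18 - q_1)/q_2) = floor((18 - 16)/17) = 0.
Since k = 0, no intermediate fraction beyond p_2/q_2 has denominator <= 18, so the convergent 52/17 is the closest (its error is |361*17 - 52*118|/(118*17) = 1/2006).

52/17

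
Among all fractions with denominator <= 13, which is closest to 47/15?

Expand x = 47/15 as a continued fraction with the Euclidean algorithm:
  47 = 3*15 + 2, so a_0 = 3.
  15 = 7*2 + 1, so a_1 = 7.
  2 = 2*1 + 0, so a_2 = 2.
so x = [3; 7, 2].
Convergents (p_i = a_i*p_{i-1} + p_{i-2}, q_i = a_i*q_{i-1} + q_{i-2} with p_{-2}=0, p_{-1}=1, q_{-2}=1, q_{-1}=0), until the denominator exceeds 13:
  i=0: a_0=3, p_0 = 3*1 + 0 = 3, q_0 = 3*0 + 1 = 1.
  i=1: a_1=7, p_1 = 7*3 + 1 = 22, q_1 = 7*1 + 0 = 7.
  i=2: a_2=2, p_2 = 2*22 + 3 = 47, q_2 = 2*7 + 1 = 15.
q_2 = 15 > 13, so the last convergent with denominator <= 13 is p_1/q_1 = 22/7.
The closest fraction with denominator <= 13 is either p_1/q_1 or the intermediate fraction (k*p_1 + p_0)/(k*q_1 + q_0) with the largest k >= 1 whose denominator stays <= 13; these approach x as k grows, and every other convergent or intermediate fraction in range is farther away.
Largest k: floor((13 - q_0)/q_1) = floor((13 - 1)/7) = 1.
That gives (1*22 + 3)/(1*7 + 1) = 25/8.
Compare the errors: |x - 22/7| = |47*7 - 22*15|/(15*7) = 1/105, and |x - 25/8| = |47*8 - 25*15|/(15*8) = 1/120.
Cross-multiplying, 1*105 = 105 < 120 = 1*120, so 1/120 is smaller: the intermediate fraction 25/8 is closer to x than 22/7.

25/8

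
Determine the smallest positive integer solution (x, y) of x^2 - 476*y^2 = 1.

(x, y) = (28799, 1320)

First expand sqrt(476) as a continued fraction. With x_i = (sqrt(476) + m_i)/d_i and (m_0, d_0) = (0, 1): a_0 = floor(sqrt(476)) = 21, since 21^2 = 441 <= 476 < 484 = 22^2.
Iterate m_{i+1} = d_i*a_i - m_i, d_{i+1} = (476 - m_{i+1}^2)/d_i, a_{i+1} = floor((a_0 + m_{i+1})/d_{i+1}):
  m_1 = 1*21 - 0 = 21, d_1 = (476 - 21^2)/1 = 35/1 = 35, a_1 = floor((21 + 21)/35) = 1.
  m_2 = 35*1 - 21 = 14, d_2 = (476 - 14^2)/35 = 280/35 = 8, a_2 = floor((21 + 14)/8) = 4.
  m_3 = 8*4 - 14 = 18, d_3 = (476 - 18^2)/8 = 152/8 = 19, a_3 = floor((21 + 18)/19) = 2.
  m_4 = 19*2 - 18 = 20, d_4 = (476 - 20^2)/19 = 76/19 = 4, a_4 = floor((21 + 20)/4) = 10.
  m_5 = 4*10 - 20 = 20, d_5 = (476 - 20^2)/4 = 76/4 = 19, a_5 = floor((21 + 20)/19) = 2.
  m_6 = 19*2 - 20 = 18, d_6 = (476 - 18^2)/19 = 152/19 = 8, a_6 = floor((21 + 18)/8) = 4.
  m_7 = 8*4 - 18 = 14, d_7 = (476 - 14^2)/8 = 280/8 = 35, a_7 = floor((21 + 14)/35) = 1.
  m_8 = 35*1 - 14 = 21, d_8 = (476 - 21^2)/35 = 35/35 = 1, a_8 = floor((21 + 21)/1) = 42.
  m_9 = 1*42 - 21 = 21, d_9 = (476 - 21^2)/1 = 35/1 = 35: (m_9, d_9) = (m_1, d_1) = (21, 35), so from here the quotients repeat a_1, ..., a_8; the period length is 8.
So sqrt(476) = [21; (1, 4, 2, 10, 2, 4, 1, 42)] with period length k = 8.
k is even, so the fundamental solution of x^2 - 476y^2 = 1 is (p_{k-1}, q_{k-1}) = (p_7, q_7); compute convergents through index 7.
Convergents (p_i = a_i*p_{i-1} + p_{i-2}, q_i = a_i*q_{i-1} + q_{i-2} with p_{-2}=0, p_{-1}=1, q_{-2}=1, q_{-1}=0):
  i=0: a_0=21, p_0 = 21*1 + 0 = 21, q_0 = 21*0 + 1 = 1.
  i=1: a_1=1, p_1 = 1*21 + 1 = 22, q_1 = 1*1 + 0 = 1.
  i=2: a_2=4, p_2 = 4*22 + 21 = 109, q_2 = 4*1 + 1 = 5.
  i=3: a_3=2, p_3 = 2*109 + 22 = 240, q_3 = 2*5 + 1 = 11.
  i=4: a_4=10, p_4 = 10*240 + 109 = 2509, q_4 = 10*11 + 5 = 115.
  i=5: a_5=2, p_5 = 2*2509 + 240 = 5258, q_5 = 2*115 + 11 = 241.
  i=6: a_6=4, p_6 = 4*5258 + 2509 = 23541, q_6 = 4*241 + 115 = 1079.
  i=7: a_7=1, p_7 = 1*23541 + 5258 = 28799, q_7 = 1*1079 + 241 = 1320.
Check: 28799^2 - 476*1320^2 = 829382401 - 829382400 = 1, so (x, y) = (28799, 1320) solves the equation, and by the theorem it is the least positive solution.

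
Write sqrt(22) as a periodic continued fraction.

[4; (1, 2, 4, 2, 1, 8)]

Write x_i = (sqrt(22) + m_i)/d_i with (m_0, d_0) = (0, 1). a_0 = floor(sqrt(22)) = 4, since 4^2 = 16 <= 22 < 25 = 5^2.
Iterate m_{i+1} = d_i*a_i - m_i, d_{i+1} = (22 - m_{i+1}^2)/d_i, a_{i+1} = floor((a_0 + m_{i+1})/d_{i+1}):
  m_1 = 1*4 - 0 = 4, d_1 = (22 - 4^2)/1 = 6/1 = 6, a_1 = floor((4 + 4)/6) = 1.
  m_2 = 6*1 - 4 = 2, d_2 = (22 - 2^2)/6 = 18/6 = 3, a_2 = floor((4 + 2)/3) = 2.
  m_3 = 3*2 - 2 = 4, d_3 = (22 - 4^2)/3 = 6/3 = 2, a_3 = floor((4 + 4)/2) = 4.
  m_4 = 2*4 - 4 = 4, d_4 = (22 - 4^2)/2 = 6/2 = 3, a_4 = floor((4 + 4)/3) = 2.
  m_5 = 3*2 - 4 = 2, d_5 = (22 - 2^2)/3 = 18/3 = 6, a_5 = floor((4 + 2)/6) = 1.
  m_6 = 6*1 - 2 = 4, d_6 = (22 - 4^2)/6 = 6/6 = 1, a_6 = floor((4 + 4)/1) = 8.
  m_7 = 1*8 - 4 = 4, d_7 = (22 - 4^2)/1 = 6/1 = 6: (m_7, d_7) = (m_1, d_1) = (4, 6), so from here the quotients repeat a_1, ..., a_6; the period length is 6.
Hence the expansion of sqrt(22) is a_0 = 4 followed by the repeating block 1, 2, 4, 2, 1, 8 (period 6).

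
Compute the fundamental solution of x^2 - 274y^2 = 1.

First expand sqrt(274) as a continued fraction. With x_i = (sqrt(274) + m_i)/d_i and (m_0, d_0) = (0, 1): a_0 = floor(sqrt(274)) = 16, since 16^2 = 256 <= 274 < 289 = 17^2.
Iterate m_{i+1} = d_i*a_i - m_i, d_{i+1} = (274 - m_{i+1}^2)/d_i, a_{i+1} = floor((a_0 + m_{i+1})/d_{i+1}):
  m_1 = 1*16 - 0 = 16, d_1 = (274 - 16^2)/1 = 18/1 = 18, a_1 = floor((16 + 16)/18) = 1.
  m_2 = 18*1 - 16 = 2, d_2 = (274 - 2^2)/18 = 270/18 = 15, a_2 = floor((16 + 2)/15) = 1.
  m_3 = 15*1 - 2 = 13, d_3 = (274 - 13^2)/15 = 105/15 = 7, a_3 = floor((16 + 13)/7) = 4.
  m_4 = 7*4 - 13 = 15, d_4 = (274 - 15^2)/7 = 49/7 = 7, a_4 = floor((16 + 15)/7) = 4.
  m_5 = 7*4 - 15 = 13, d_5 = (274 - 13^2)/7 = 105/7 = 15, a_5 = floor((16 + 13)/15) = 1.
  m_6 = 15*1 - 13 = 2, d_6 = (274 - 2^2)/15 = 270/15 = 18, a_6 = floor((16 + 2)/18) = 1.
  m_7 = 18*1 - 2 = 16, d_7 = (274 - 16^2)/18 = 18/18 = 1, a_7 = floor((16 + 16)/1) = 32.
  m_8 = 1*32 - 16 = 16, d_8 = (274 - 16^2)/1 = 18/1 = 18: (m_8, d_8) = (m_1, d_1) = (16, 18), so from here the quotients repeat a_1, ..., a_7; the period length is 7.
So sqrt(274) = [16; (1, 1, 4, 4, 1, 1, 32)] with period length k = 7.
k is odd, so (p_{k-1}, q_{k-1}) only solves x^2 - 274y^2 = -1 and the fundamental solution of x^2 - 274y^2 = 1 is (p_{2k-1}, q_{2k-1}) = (p_13, q_13); compute convergents through index 13, running through the period twice.
Convergents (p_i = a_i*p_{i-1} + p_{i-2}, q_i = a_i*q_{i-1} + q_{i-2} with p_{-2}=0, p_{-1}=1, q_{-2}=1, q_{-1}=0):
  i=0: a_0=16, p_0 = 16*1 + 0 = 16, q_0 = 16*0 + 1 = 1.
  i=1: a_1=1, p_1 = 1*16 + 1 = 17, q_1 = 1*1 + 0 = 1.
  i=2: a_2=1, p_2 = 1*17 + 16 = 33, q_2 = 1*1 + 1 = 2.
  i=3: a_3=4, p_3 = 4*33 + 17 = 149, q_3 = 4*2 + 1 = 9.
  i=4: a_4=4, p_4 = 4*149 + 33 = 629, q_4 = 4*9 + 2 = 38.
  i=5: a_5=1, p_5 = 1*629 + 149 = 778, q_5 = 1*38 + 9 = 47.
  i=6: a_6=1, p_6 = 1*778 + 629 = 1407, q_6 = 1*47 + 38 = 85.
  i=7: a_7=32, p_7 = 32*1407 + 778 = 45802, q_7 = 32*85 + 47 = 2767.
  i=8: a_8=1, p_8 = 1*45802 + 1407 = 47209, q_8 = 1*2767 + 85 = 2852.
  i=9: a_9=1, p_9 = 1*47209 + 45802 = 93011, q_9 = 1*2852 + 2767 = 5619.
  i=10: a_10=4, p_10 = 4*93011 + 47209 = 419253, q_10 = 4*5619 + 2852 = 25328.
  i=11: a_11=4, p_11 = 4*419253 + 93011 = 1770023, q_11 = 4*25328 + 5619 = 106931.
  i=12: a_12=1, p_12 = 1*1770023 + 419253 = 2189276, q_12 = 1*106931 + 25328 = 132259.
  i=13: a_13=1, p_13 = 1*2189276 + 1770023 = 3959299, q_13 = 1*132259 + 106931 = 239190.
Indeed p_6^2 - 274*q_6^2 = 1979649 - 1979650 = -1, not +1.
Check: 3959299^2 - 274*239190^2 = 15676048571401 - 15676048571400 = 1, so (x, y) = (3959299, 239190) solves the equation, and by the theorem it is the least positive solution.

(x, y) = (3959299, 239190)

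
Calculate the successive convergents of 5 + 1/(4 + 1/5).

Using the convergent recurrence p_i = a_i*p_{i-1} + p_{i-2}, q_i = a_i*q_{i-1} + q_{i-2} with p_{-2}=0, p_{-1}=1, q_{-2}=1, q_{-1}=0:
  i=0: a_0=5, p_0 = 5*1 + 0 = 5, q_0 = 5*0 + 1 = 1.
  i=1: a_1=4, p_1 = 4*5 + 1 = 21, q_1 = 4*1 + 0 = 4.
  i=2: a_2=5, p_2 = 5*21 + 5 = 110, q_2 = 5*4 + 1 = 21.

5/1, 21/4, 110/21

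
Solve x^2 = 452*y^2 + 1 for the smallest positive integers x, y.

First expand sqrt(452) as a continued fraction. With x_i = (sqrt(452) + m_i)/d_i and (m_0, d_0) = (0, 1): a_0 = floor(sqrt(452)) = 21, since 21^2 = 441 <= 452 < 484 = 22^2.
Iterate m_{i+1} = d_i*a_i - m_i, d_{i+1} = (452 - m_{i+1}^2)/d_i, a_{i+1} = floor((a_0 + m_{i+1})/d_{i+1}):
  m_1 = 1*21 - 0 = 21, d_1 = (452 - 21^2)/1 = 11/1 = 11, a_1 = floor((21 + 21)/11) = 3.
  m_2 = 11*3 - 21 = 12, d_2 = (452 - 12^2)/11 = 308/11 = 28, a_2 = floor((21 + 12)/28) = 1.
  m_3 = 28*1 - 12 = 16, d_3 = (452 - 16^2)/28 = 196/28 = 7, a_3 = floor((21 + 16)/7) = 5.
  m_4 = 7*5 - 16 = 19, d_4 = (452 - 19^2)/7 = 91/7 = 13, a_4 = floor((21 + 19)/13) = 3.
  m_5 = 13*3 - 19 = 20, d_5 = (452 - 20^2)/13 = 52/13 = 4, a_5 = floor((21 + 20)/4) = 10.
  m_6 = 4*10 - 20 = 20, d_6 = (452 - 20^2)/4 = 52/4 = 13, a_6 = floor((21 + 20)/13) = 3.
  m_7 = 13*3 - 20 = 19, d_7 = (452 - 19^2)/13 = 91/13 = 7, a_7 = floor((21 + 19)/7) = 5.
  m_8 = 7*5 - 19 = 16, d_8 = (452 - 16^2)/7 = 196/7 = 28, a_8 = floor((21 + 16)/28) = 1.
  m_9 = 28*1 - 16 = 12, d_9 = (452 - 12^2)/28 = 308/28 = 11, a_9 = floor((21 + 12)/11) = 3.
  m_10 = 11*3 - 12 = 21, d_10 = (452 - 21^2)/11 = 11/11 = 1, a_10 = floor((21 + 21)/1) = 42.
  m_11 = 1*42 - 21 = 21, d_11 = (452 - 21^2)/1 = 11/1 = 11: (m_11, d_11) = (m_1, d_1) = (21, 11), so from here the quotients repeat a_1, ..., a_10; the period length is 10.
So sqrt(452) = [21; (3, 1, 5, 3, 10, 3, 5, 1, 3, 42)] with period length k = 10.
k is even, so the fundamental solution of x^2 - 452y^2 = 1 is (p_{k-1}, q_{k-1}) = (p_9, q_9); compute convergents through index 9.
Convergents (p_i = a_i*p_{i-1} + p_{i-2}, q_i = a_i*q_{i-1} + q_{i-2} with p_{-2}=0, p_{-1}=1, q_{-2}=1, q_{-1}=0):
  i=0: a_0=21, p_0 = 21*1 + 0 = 21, q_0 = 21*0 + 1 = 1.
  i=1: a_1=3, p_1 = 3*21 + 1 = 64, q_1 = 3*1 + 0 = 3.
  i=2: a_2=1, p_2 = 1*64 + 21 = 85, q_2 = 1*3 + 1 = 4.
  i=3: a_3=5, p_3 = 5*85 + 64 = 489, q_3 = 5*4 + 3 = 23.
  i=4: a_4=3, p_4 = 3*489 + 85 = 1552, q_4 = 3*23 + 4 = 73.
  i=5: a_5=10, p_5 = 10*1552 + 489 = 16009, q_5 = 10*73 + 23 = 753.
  i=6: a_6=3, p_6 = 3*16009 + 1552 = 49579, q_6 = 3*753 + 73 = 2332.
  i=7: a_7=5, p_7 = 5*49579 + 16009 = 263904, q_7 = 5*2332 + 753 = 12413.
  i=8: a_8=1, p_8 = 1*263904 + 49579 = 313483, q_8 = 1*12413 + 2332 = 14745.
  i=9: a_9=3, p_9 = 3*313483 + 263904 = 1204353, q_9 = 3*14745 + 12413 = 56648.
Check: 1204353^2 - 452*56648^2 = 1450466148609 - 1450466148608 = 1, so (x, y) = (1204353, 56648) solves the equation, and by the theorem it is the least positive solution.

(x, y) = (1204353, 56648)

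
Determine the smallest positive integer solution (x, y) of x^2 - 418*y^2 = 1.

(x, y) = (33857, 1656)

First expand sqrt(418) as a continued fraction. With x_i = (sqrt(418) + m_i)/d_i and (m_0, d_0) = (0, 1): a_0 = floor(sqrt(418)) = 20, since 20^2 = 400 <= 418 < 441 = 21^2.
Iterate m_{i+1} = d_i*a_i - m_i, d_{i+1} = (418 - m_{i+1}^2)/d_i, a_{i+1} = floor((a_0 + m_{i+1})/d_{i+1}):
  m_1 = 1*20 - 0 = 20, d_1 = (418 - 20^2)/1 = 18/1 = 18, a_1 = floor((20 + 20)/18) = 2.
  m_2 = 18*2 - 20 = 16, d_2 = (418 - 16^2)/18 = 162/18 = 9, a_2 = floor((20 + 16)/9) = 4.
  m_3 = 9*4 - 16 = 20, d_3 = (418 - 20^2)/9 = 18/9 = 2, a_3 = floor((20 + 20)/2) = 20.
  m_4 = 2*20 - 20 = 20, d_4 = (418 - 20^2)/2 = 18/2 = 9, a_4 = floor((20 + 20)/9) = 4.
  m_5 = 9*4 - 20 = 16, d_5 = (418 - 16^2)/9 = 162/9 = 18, a_5 = floor((20 + 16)/18) = 2.
  m_6 = 18*2 - 16 = 20, d_6 = (418 - 20^2)/18 = 18/18 = 1, a_6 = floor((20 + 20)/1) = 40.
  m_7 = 1*40 - 20 = 20, d_7 = (418 - 20^2)/1 = 18/1 = 18: (m_7, d_7) = (m_1, d_1) = (20, 18), so from here the quotients repeat a_1, ..., a_6; the period length is 6.
So sqrt(418) = [20; (2, 4, 20, 4, 2, 40)] with period length k = 6.
k is even, so the fundamental solution of x^2 - 418y^2 = 1 is (p_{k-1}, q_{k-1}) = (p_5, q_5); compute convergents through index 5.
Convergents (p_i = a_i*p_{i-1} + p_{i-2}, q_i = a_i*q_{i-1} + q_{i-2} with p_{-2}=0, p_{-1}=1, q_{-2}=1, q_{-1}=0):
  i=0: a_0=20, p_0 = 20*1 + 0 = 20, q_0 = 20*0 + 1 = 1.
  i=1: a_1=2, p_1 = 2*20 + 1 = 41, q_1 = 2*1 + 0 = 2.
  i=2: a_2=4, p_2 = 4*41 + 20 = 184, q_2 = 4*2 + 1 = 9.
  i=3: a_3=20, p_3 = 20*184 + 41 = 3721, q_3 = 20*9 + 2 = 182.
  i=4: a_4=4, p_4 = 4*3721 + 184 = 15068, q_4 = 4*182 + 9 = 737.
  i=5: a_5=2, p_5 = 2*15068 + 3721 = 33857, q_5 = 2*737 + 182 = 1656.
Check: 33857^2 - 418*1656^2 = 1146296449 - 1146296448 = 1, so (x, y) = (33857, 1656) solves the equation, and by the theorem it is the least positive solution.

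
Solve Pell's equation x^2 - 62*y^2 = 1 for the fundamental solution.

(x, y) = (63, 8)

First expand sqrt(62) as a continued fraction. With x_i = (sqrt(62) + m_i)/d_i and (m_0, d_0) = (0, 1): a_0 = floor(sqrt(62)) = 7, since 7^2 = 49 <= 62 < 64 = 8^2.
Iterate m_{i+1} = d_i*a_i - m_i, d_{i+1} = (62 - m_{i+1}^2)/d_i, a_{i+1} = floor((a_0 + m_{i+1})/d_{i+1}):
  m_1 = 1*7 - 0 = 7, d_1 = (62 - 7^2)/1 = 13/1 = 13, a_1 = floor((7 + 7)/13) = 1.
  m_2 = 13*1 - 7 = 6, d_2 = (62 - 6^2)/13 = 26/13 = 2, a_2 = floor((7 + 6)/2) = 6.
  m_3 = 2*6 - 6 = 6, d_3 = (62 - 6^2)/2 = 26/2 = 13, a_3 = floor((7 + 6)/13) = 1.
  m_4 = 13*1 - 6 = 7, d_4 = (62 - 7^2)/13 = 13/13 = 1, a_4 = floor((7 + 7)/1) = 14.
  m_5 = 1*14 - 7 = 7, d_5 = (62 - 7^2)/1 = 13/1 = 13: (m_5, d_5) = (m_1, d_1) = (7, 13), so from here the quotients repeat a_1, ..., a_4; the period length is 4.
So sqrt(62) = [7; (1, 6, 1, 14)] with period length k = 4.
k is even, so the fundamental solution of x^2 - 62y^2 = 1 is (p_{k-1}, q_{k-1}) = (p_3, q_3); compute convergents through index 3.
Convergents (p_i = a_i*p_{i-1} + p_{i-2}, q_i = a_i*q_{i-1} + q_{i-2} with p_{-2}=0, p_{-1}=1, q_{-2}=1, q_{-1}=0):
  i=0: a_0=7, p_0 = 7*1 + 0 = 7, q_0 = 7*0 + 1 = 1.
  i=1: a_1=1, p_1 = 1*7 + 1 = 8, q_1 = 1*1 + 0 = 1.
  i=2: a_2=6, p_2 = 6*8 + 7 = 55, q_2 = 6*1 + 1 = 7.
  i=3: a_3=1, p_3 = 1*55 + 8 = 63, q_3 = 1*7 + 1 = 8.
Check: 63^2 - 62*8^2 = 3969 - 3968 = 1, so (x, y) = (63, 8) solves the equation, and by the theorem it is the least positive solution.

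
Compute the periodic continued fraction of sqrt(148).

[12; (6, 24)]

Write x_i = (sqrt(148) + m_i)/d_i with (m_0, d_0) = (0, 1). a_0 = floor(sqrt(148)) = 12, since 12^2 = 144 <= 148 < 169 = 13^2.
Iterate m_{i+1} = d_i*a_i - m_i, d_{i+1} = (148 - m_{i+1}^2)/d_i, a_{i+1} = floor((a_0 + m_{i+1})/d_{i+1}):
  m_1 = 1*12 - 0 = 12, d_1 = (148 - 12^2)/1 = 4/1 = 4, a_1 = floor((12 + 12)/4) = 6.
  m_2 = 4*6 - 12 = 12, d_2 = (148 - 12^2)/4 = 4/4 = 1, a_2 = floor((12 + 12)/1) = 24.
  m_3 = 1*24 - 12 = 12, d_3 = (148 - 12^2)/1 = 4/1 = 4: (m_3, d_3) = (m_1, d_1) = (12, 4), so from here the quotients repeat a_1, a_2; the period length is 2.
Hence the expansion of sqrt(148) is a_0 = 12 followed by the repeating block 6, 24 (period 2).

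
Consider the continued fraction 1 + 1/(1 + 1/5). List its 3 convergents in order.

1/1, 2/1, 11/6

Using the convergent recurrence p_i = a_i*p_{i-1} + p_{i-2}, q_i = a_i*q_{i-1} + q_{i-2} with p_{-2}=0, p_{-1}=1, q_{-2}=1, q_{-1}=0:
  i=0: a_0=1, p_0 = 1*1 + 0 = 1, q_0 = 1*0 + 1 = 1.
  i=1: a_1=1, p_1 = 1*1 + 1 = 2, q_1 = 1*1 + 0 = 1.
  i=2: a_2=5, p_2 = 5*2 + 1 = 11, q_2 = 5*1 + 1 = 6.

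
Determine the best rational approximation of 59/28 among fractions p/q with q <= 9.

Expand x = 59/28 as a continued fraction with the Euclidean algorithm:
  59 = 2*28 + 3, so a_0 = 2.
  28 = 9*3 + 1, so a_1 = 9.
  3 = 3*1 + 0, so a_2 = 3.
so x = [2; 9, 3].
Convergents (p_i = a_i*p_{i-1} + p_{i-2}, q_i = a_i*q_{i-1} + q_{i-2} with p_{-2}=0, p_{-1}=1, q_{-2}=1, q_{-1}=0), until the denominator exceeds 9:
  i=0: a_0=2, p_0 = 2*1 + 0 = 2, q_0 = 2*0 + 1 = 1.
  i=1: a_1=9, p_1 = 9*2 + 1 = 19, q_1 = 9*1 + 0 = 9.
  i=2: a_2=3, p_2 = 3*19 + 2 = 59, q_2 = 3*9 + 1 = 28.
q_2 = 28 > 9, so the last convergent with denominator <= 9 is p_1/q_1 = 19/9.
The closest fraction with denominator <= 9 is either p_1/q_1 or the intermediate fraction (k*p_1 + p_0)/(k*q_1 + q_0) with the largest k >= 1 whose denominator stays <= 9; these approach x as k grows, and every other convergent or intermediate fraction in range is farther away.
Largest k: floor((9 - q_0)/q_1) = floor((9 - 1)/9) = 0.
Since k = 0, no intermediate fraction beyond p_1/q_1 has denominator <= 9, so the convergent 19/9 is the closest (its error is |59*9 - 19*28|/(28*9) = 1/252).

19/9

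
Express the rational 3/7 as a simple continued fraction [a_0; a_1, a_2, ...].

Run the Euclidean algorithm on 3 and 7; the successive quotients are the partial quotients a_0, a_1, ... (each step inverts the fractional part left over by the previous one):
  3 = 0*7 + 3, so a_0 = 0.
  7 = 2*3 + 1, so a_1 = 2.
  3 = 3*1 + 0, so a_2 = 3.
The remainder reaches 0 after 3 divisions, so the expansion has 3 partial quotients, read off in order.

[0; 2, 3]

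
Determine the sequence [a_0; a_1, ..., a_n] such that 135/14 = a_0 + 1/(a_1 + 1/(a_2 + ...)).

[9; 1, 1, 1, 4]

Run the Euclidean algorithm on 135 and 14; the successive quotients are the partial quotients a_0, a_1, ... (each step inverts the fractional part left over by the previous one):
  135 = 9*14 + 9, so a_0 = 9.
  14 = 1*9 + 5, so a_1 = 1.
  9 = 1*5 + 4, so a_2 = 1.
  5 = 1*4 + 1, so a_3 = 1.
  4 = 4*1 + 0, so a_4 = 4.
The remainder reaches 0 after 5 divisions, so the expansion has 5 partial quotients, read off in order.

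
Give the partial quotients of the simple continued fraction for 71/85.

Run the Euclidean algorithm on 71 and 85; the successive quotients are the partial quotients a_0, a_1, ... (each step inverts the fractional part left over by the previous one):
  71 = 0*85 + 71, so a_0 = 0.
  85 = 1*71 + 14, so a_1 = 1.
  71 = 5*14 + 1, so a_2 = 5.
  14 = 14*1 + 0, so a_3 = 14.
The remainder reaches 0 after 4 divisions, so the expansion has 4 partial quotients, read off in order.

[0; 1, 5, 14]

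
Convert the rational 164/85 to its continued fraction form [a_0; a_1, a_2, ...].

Run the Euclidean algorithm on 164 and 85; the successive quotients are the partial quotients a_0, a_1, ... (each step inverts the fractional part left over by the previous one):
  164 = 1*85 + 79, so a_0 = 1.
  85 = 1*79 + 6, so a_1 = 1.
  79 = 13*6 + 1, so a_2 = 13.
  6 = 6*1 + 0, so a_3 = 6.
The remainder reaches 0 after 4 divisions, so the expansion has 4 partial quotients, read off in order.

[1; 1, 13, 6]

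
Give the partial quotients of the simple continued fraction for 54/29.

[1; 1, 6, 4]

Run the Euclidean algorithm on 54 and 29; the successive quotients are the partial quotients a_0, a_1, ... (each step inverts the fractional part left over by the previous one):
  54 = 1*29 + 25, so a_0 = 1.
  29 = 1*25 + 4, so a_1 = 1.
  25 = 6*4 + 1, so a_2 = 6.
  4 = 4*1 + 0, so a_3 = 4.
The remainder reaches 0 after 4 divisions, so the expansion has 4 partial quotients, read off in order.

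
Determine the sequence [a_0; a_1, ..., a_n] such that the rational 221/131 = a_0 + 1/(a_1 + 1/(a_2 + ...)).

Run the Euclidean algorithm on 221 and 131; the successive quotients are the partial quotients a_0, a_1, ... (each step inverts the fractional part left over by the previous one):
  221 = 1*131 + 90, so a_0 = 1.
  131 = 1*90 + 41, so a_1 = 1.
  90 = 2*41 + 8, so a_2 = 2.
  41 = 5*8 + 1, so a_3 = 5.
  8 = 8*1 + 0, so a_4 = 8.
The remainder reaches 0 after 5 divisions, so the expansion has 5 partial quotients, read off in order.

[1; 1, 2, 5, 8]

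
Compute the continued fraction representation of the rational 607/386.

[1; 1, 1, 2, 1, 17, 1, 2]

Run the Euclidean algorithm on 607 and 386; the successive quotients are the partial quotients a_0, a_1, ... (each step inverts the fractional part left over by the previous one):
  607 = 1*386 + 221, so a_0 = 1.
  386 = 1*221 + 165, so a_1 = 1.
  221 = 1*165 + 56, so a_2 = 1.
  165 = 2*56 + 53, so a_3 = 2.
  56 = 1*53 + 3, so a_4 = 1.
  53 = 17*3 + 2, so a_5 = 17.
  3 = 1*2 + 1, so a_6 = 1.
  2 = 2*1 + 0, so a_7 = 2.
The remainder reaches 0 after 8 divisions, so the expansion has 8 partial quotients, read off in order.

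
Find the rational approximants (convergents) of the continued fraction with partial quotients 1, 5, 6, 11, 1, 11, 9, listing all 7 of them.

Using the convergent recurrence p_i = a_i*p_{i-1} + p_{i-2}, q_i = a_i*q_{i-1} + q_{i-2} with p_{-2}=0, p_{-1}=1, q_{-2}=1, q_{-1}=0:
  i=0: a_0=1, p_0 = 1*1 + 0 = 1, q_0 = 1*0 + 1 = 1.
  i=1: a_1=5, p_1 = 5*1 + 1 = 6, q_1 = 5*1 + 0 = 5.
  i=2: a_2=6, p_2 = 6*6 + 1 = 37, q_2 = 6*5 + 1 = 31.
  i=3: a_3=11, p_3 = 11*37 + 6 = 413, q_3 = 11*31 + 5 = 346.
  i=4: a_4=1, p_4 = 1*413 + 37 = 450, q_4 = 1*346 + 31 = 377.
  i=5: a_5=11, p_5 = 11*450 + 413 = 5363, q_5 = 11*377 + 346 = 4493.
  i=6: a_6=9, p_6 = 9*5363 + 450 = 48717, q_6 = 9*4493 + 377 = 40814.

1/1, 6/5, 37/31, 413/346, 450/377, 5363/4493, 48717/40814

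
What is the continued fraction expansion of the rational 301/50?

[6; 50]

Run the Euclidean algorithm on 301 and 50; the successive quotients are the partial quotients a_0, a_1, ... (each step inverts the fractional part left over by the previous one):
  301 = 6*50 + 1, so a_0 = 6.
  50 = 50*1 + 0, so a_1 = 50.
The remainder reaches 0 after 2 divisions, so the expansion has 2 partial quotients, read off in order.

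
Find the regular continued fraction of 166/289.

Run the Euclidean algorithm on 166 and 289; the successive quotients are the partial quotients a_0, a_1, ... (each step inverts the fractional part left over by the previous one):
  166 = 0*289 + 166, so a_0 = 0.
  289 = 1*166 + 123, so a_1 = 1.
  166 = 1*123 + 43, so a_2 = 1.
  123 = 2*43 + 37, so a_3 = 2.
  43 = 1*37 + 6, so a_4 = 1.
  37 = 6*6 + 1, so a_5 = 6.
  6 = 6*1 + 0, so a_6 = 6.
The remainder reaches 0 after 7 divisions, so the expansion has 7 partial quotients, read off in order.

[0; 1, 1, 2, 1, 6, 6]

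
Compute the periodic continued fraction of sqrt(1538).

[39; (4, 1, 1, 1, 1, 38, 1, 1, 1, 1, 4, 78)]

Write x_i = (sqrt(1538) + m_i)/d_i with (m_0, d_0) = (0, 1). a_0 = floor(sqrt(1538)) = 39, since 39^2 = 1521 <= 1538 < 1600 = 40^2.
Iterate m_{i+1} = d_i*a_i - m_i, d_{i+1} = (1538 - m_{i+1}^2)/d_i, a_{i+1} = floor((a_0 + m_{i+1})/d_{i+1}):
  m_1 = 1*39 - 0 = 39, d_1 = (1538 - 39^2)/1 = 17/1 = 17, a_1 = floor((39 + 39)/17) = 4.
  m_2 = 17*4 - 39 = 29, d_2 = (1538 - 29^2)/17 = 697/17 = 41, a_2 = floor((39 + 29)/41) = 1.
  m_3 = 41*1 - 29 = 12, d_3 = (1538 - 12^2)/41 = 1394/41 = 34, a_3 = floor((39 + 12)/34) = 1.
  m_4 = 34*1 - 12 = 22, d_4 = (1538 - 22^2)/34 = 1054/34 = 31, a_4 = floor((39 + 22)/31) = 1.
  m_5 = 31*1 - 22 = 9, d_5 = (1538 - 9^2)/31 = 1457/31 = 47, a_5 = floor((39 + 9)/47) = 1.
  m_6 = 47*1 - 9 = 38, d_6 = (1538 - 38^2)/47 = 94/47 = 2, a_6 = floor((39 + 38)/2) = 38.
  m_7 = 2*38 - 38 = 38, d_7 = (1538 - 38^2)/2 = 94/2 = 47, a_7 = floor((39 + 38)/47) = 1.
  m_8 = 47*1 - 38 = 9, d_8 = (1538 - 9^2)/47 = 1457/47 = 31, a_8 = floor((39 + 9)/31) = 1.
  m_9 = 31*1 - 9 = 22, d_9 = (1538 - 22^2)/31 = 1054/31 = 34, a_9 = floor((39 + 22)/34) = 1.
  m_10 = 34*1 - 22 = 12, d_10 = (1538 - 12^2)/34 = 1394/34 = 41, a_10 = floor((39 + 12)/41) = 1.
  m_11 = 41*1 - 12 = 29, d_11 = (1538 - 29^2)/41 = 697/41 = 17, a_11 = floor((39 + 29)/17) = 4.
  m_12 = 17*4 - 29 = 39, d_12 = (1538 - 39^2)/17 = 17/17 = 1, a_12 = floor((39 + 39)/1) = 78.
  m_13 = 1*78 - 39 = 39, d_13 = (1538 - 39^2)/1 = 17/1 = 17: (m_13, d_13) = (m_1, d_1) = (39, 17), so from here the quotients repeat a_1, ..., a_12; the period length is 12.
Hence the expansion of sqrt(1538) is a_0 = 39 followed by the repeating block 4, 1, 1, 1, 1, 38, 1, 1, 1, 1, 4, 78 (period 12).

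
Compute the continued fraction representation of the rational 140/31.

Run the Euclidean algorithm on 140 and 31; the successive quotients are the partial quotients a_0, a_1, ... (each step inverts the fractional part left over by the previous one):
  140 = 4*31 + 16, so a_0 = 4.
  31 = 1*16 + 15, so a_1 = 1.
  16 = 1*15 + 1, so a_2 = 1.
  15 = 15*1 + 0, so a_3 = 15.
The remainder reaches 0 after 4 divisions, so the expansion has 4 partial quotients, read off in order.

[4; 1, 1, 15]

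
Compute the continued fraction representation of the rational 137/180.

Run the Euclidean algorithm on 137 and 180; the successive quotients are the partial quotients a_0, a_1, ... (each step inverts the fractional part left over by the previous one):
  137 = 0*180 + 137, so a_0 = 0.
  180 = 1*137 + 43, so a_1 = 1.
  137 = 3*43 + 8, so a_2 = 3.
  43 = 5*8 + 3, so a_3 = 5.
  8 = 2*3 + 2, so a_4 = 2.
  3 = 1*2 + 1, so a_5 = 1.
  2 = 2*1 + 0, so a_6 = 2.
The remainder reaches 0 after 7 divisions, so the expansion has 7 partial quotients, read off in order.

[0; 1, 3, 5, 2, 1, 2]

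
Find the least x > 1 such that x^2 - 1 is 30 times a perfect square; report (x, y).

First expand sqrt(30) as a continued fraction. With x_i = (sqrt(30) + m_i)/d_i and (m_0, d_0) = (0, 1): a_0 = floor(sqrt(30)) = 5, since 5^2 = 25 <= 30 < 36 = 6^2.
Iterate m_{i+1} = d_i*a_i - m_i, d_{i+1} = (30 - m_{i+1}^2)/d_i, a_{i+1} = floor((a_0 + m_{i+1})/d_{i+1}):
  m_1 = 1*5 - 0 = 5, d_1 = (30 - 5^2)/1 = 5/1 = 5, a_1 = floor((5 + 5)/5) = 2.
  m_2 = 5*2 - 5 = 5, d_2 = (30 - 5^2)/5 = 5/5 = 1, a_2 = floor((5 + 5)/1) = 10.
  m_3 = 1*10 - 5 = 5, d_3 = (30 - 5^2)/1 = 5/1 = 5: (m_3, d_3) = (m_1, d_1) = (5, 5), so from here the quotients repeat a_1, a_2; the period length is 2.
So sqrt(30) = [5; (2, 10)] with period length k = 2.
k is even, so the fundamental solution of x^2 - 30y^2 = 1 is (p_{k-1}, q_{k-1}) = (p_1, q_1); compute convergents through index 1.
Convergents (p_i = a_i*p_{i-1} + p_{i-2}, q_i = a_i*q_{i-1} + q_{i-2} with p_{-2}=0, p_{-1}=1, q_{-2}=1, q_{-1}=0):
  i=0: a_0=5, p_0 = 5*1 + 0 = 5, q_0 = 5*0 + 1 = 1.
  i=1: a_1=2, p_1 = 2*5 + 1 = 11, q_1 = 2*1 + 0 = 2.
Check: 11^2 - 30*2^2 = 121 - 120 = 1, so (x, y) = (11, 2) solves the equation, and by the theorem it is the least positive solution.

(x, y) = (11, 2)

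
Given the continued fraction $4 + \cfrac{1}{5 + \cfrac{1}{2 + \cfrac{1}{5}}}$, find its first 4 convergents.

Using the convergent recurrence p_i = a_i*p_{i-1} + p_{i-2}, q_i = a_i*q_{i-1} + q_{i-2} with p_{-2}=0, p_{-1}=1, q_{-2}=1, q_{-1}=0:
  i=0: a_0=4, p_0 = 4*1 + 0 = 4, q_0 = 4*0 + 1 = 1.
  i=1: a_1=5, p_1 = 5*4 + 1 = 21, q_1 = 5*1 + 0 = 5.
  i=2: a_2=2, p_2 = 2*21 + 4 = 46, q_2 = 2*5 + 1 = 11.
  i=3: a_3=5, p_3 = 5*46 + 21 = 251, q_3 = 5*11 + 5 = 60.

4/1, 21/5, 46/11, 251/60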